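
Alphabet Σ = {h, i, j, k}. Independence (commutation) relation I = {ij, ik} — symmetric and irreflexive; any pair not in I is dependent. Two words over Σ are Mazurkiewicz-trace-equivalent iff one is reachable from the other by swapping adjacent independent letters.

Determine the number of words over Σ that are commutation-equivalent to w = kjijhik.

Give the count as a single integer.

#0=k has no predecessor
#1=j depends on [0:k]
#2=i has no predecessor
#3=j depends on [1:j]
#4=h depends on [2:i, 3:j]
#5=i depends on [4:h]
#6=k depends on [4:h]
sources: [0:k, 2:i]
N(rest) = Σ N(rest − s) over sources s of rest; N(one piece) = 1:
  size 1 → [5]=1  [6]=1
  size 2 → [5,6]=2
  size 3 → [4,5,6]=2
  size 4 → [2,4,5,6]=2  [3,4,5,6]=2
  size 5 → [1,3,4,5,6]=2  [2,3,4,5,6]=4
  first=0(k) contributes 6
  first=2(i) contributes 2
|[w]| = 8

8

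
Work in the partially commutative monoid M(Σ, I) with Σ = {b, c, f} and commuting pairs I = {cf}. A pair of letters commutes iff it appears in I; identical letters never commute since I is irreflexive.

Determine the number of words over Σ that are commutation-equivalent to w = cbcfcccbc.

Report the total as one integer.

5

drop 0:c onto floor
drop 1:b onto {0:c}
drop 2:c onto {1:b}
drop 3:f onto {1:b}
drop 4:c onto {2:c}
drop 5:c onto {4:c}
drop 6:c onto {5:c}
drop 7:b onto {3:f, 6:c}
drop 8:c onto {7:b}
ground layer = {0:c}
drop-orders for the pieces not yet dropped (sum over which currently-grounded one goes next):
  1 to go: {8} 1
  2 to go: {7,8} 1
  3 to go: {3,7,8} 1  {6,7,8} 1
  4 to go: {3,6,7,8} 2  {5,6,7,8} 1
  5 to go: {3,5,6,7,8} 3  {4,5,6,7,8} 1
  6 to go: {2,4,5,6,7,8} 1  {3,4,5,6,7,8} 4
  7 to go: {2,3,4,5,6,7,8} 5
  if 0:c drops first: 5 orders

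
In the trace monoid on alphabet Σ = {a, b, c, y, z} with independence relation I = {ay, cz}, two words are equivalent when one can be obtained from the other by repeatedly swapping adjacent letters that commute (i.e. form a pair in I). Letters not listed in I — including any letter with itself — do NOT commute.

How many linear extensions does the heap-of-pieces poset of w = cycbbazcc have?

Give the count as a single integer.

drop 0:c onto floor
drop 1:y onto {0:c}
drop 2:c onto {1:y}
drop 3:b onto {2:c}
drop 4:b onto {3:b}
drop 5:a onto {4:b}
drop 6:z onto {5:a}
drop 7:c onto {5:a}
drop 8:c onto {7:c}
ground layer = {0:c}
drop-orders for the pieces not yet dropped (sum over which currently-grounded one goes next):
  1 to go: {6} 1  {8} 1
  2 to go: {6,8} 2  {7,8} 1
  3 to go: {6,7,8} 3
  4 to go: {5,6,7,8} 3
  5 to go: {4,5,6,7,8} 3
  6 to go: {3,4,5,6,7,8} 3
  7 to go: {2,3,4,5,6,7,8} 3
  if 0:c drops first: 3 orders

3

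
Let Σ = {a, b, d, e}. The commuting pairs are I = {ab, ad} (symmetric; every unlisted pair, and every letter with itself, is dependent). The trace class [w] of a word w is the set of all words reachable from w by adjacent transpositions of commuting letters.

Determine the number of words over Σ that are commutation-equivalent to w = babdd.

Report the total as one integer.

5

drop 0:b onto floor
drop 1:a onto floor
drop 2:b onto {0:b}
drop 3:d onto {2:b}
drop 4:d onto {3:d}
ground layer = {0:b, 1:a}
drop-orders for the pieces not yet dropped (sum over which currently-grounded one goes next):
  1 to go: {1} 1  {4} 1
  2 to go: {1,4} 2  {3,4} 1
  3 to go: {1,3,4} 3  {2,3,4} 1
  if 0:b drops first: 4 orders
  if 1:a drops first: 1 orders
heap linearizations: 5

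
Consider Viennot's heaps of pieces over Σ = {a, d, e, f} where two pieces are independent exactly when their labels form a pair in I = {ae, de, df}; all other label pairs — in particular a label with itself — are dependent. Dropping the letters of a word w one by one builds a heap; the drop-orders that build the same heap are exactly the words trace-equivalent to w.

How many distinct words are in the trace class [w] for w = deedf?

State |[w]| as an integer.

10

piece 0:d — minimal
piece 1:e — minimal
piece 2:e rests on {1:e}
piece 3:d rests on {0:d}
piece 4:f rests on {2:e}
minimal pieces: {0:d, 1:e}
ways to finish when only these pieces remain (= sum over removing one remaining piece with nothing left below it):
  1 left: {3}→1  {4}→1
  2 left: {0,3}→1  {2,4}→1  {3,4}→2
  3 left: {0,3,4}→3  {1,2,4}→1  {2,3,4}→3
  placing 0:d first → 4 extensions
  placing 1:e first → 6 extensions
total linear extensions = 10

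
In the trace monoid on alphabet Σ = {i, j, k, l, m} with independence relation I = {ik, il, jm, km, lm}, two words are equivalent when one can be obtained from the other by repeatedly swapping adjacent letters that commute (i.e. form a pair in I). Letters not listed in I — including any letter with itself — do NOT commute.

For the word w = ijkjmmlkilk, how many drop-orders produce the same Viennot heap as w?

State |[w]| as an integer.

110

#0=i has no predecessor
#1=j depends on [0:i]
#2=k depends on [1:j]
#3=j depends on [2:k]
#4=m depends on [0:i]
#5=m depends on [4:m]
#6=l depends on [3:j]
#7=k depends on [6:l]
#8=i depends on [3:j, 5:m]
#9=l depends on [7:k]
#10=k depends on [9:l]
sources: [0:i]
N(rest) = Σ N(rest − s) over sources s of rest; N(one piece) = 1:
  size 1 → [8]=1  [10]=1
  size 2 → [5,8]=1  [8,10]=2  [9,10]=1
  size 3 → [4,5,8]=1  [5,8,10]=3  [7,9,10]=1  [8,9,10]=3
  size 4 → [4,5,8,10]=4  [5,8,9,10]=6  [6,7,9,10]=1  [7,8,9,10]=4
  size 5 → [4,5,8,9,10]=10  [5,7,8,9,10]=10  [6,7,8,9,10]=5
  size 6 → [3,6,7,8,9,10]=5  [4,5,7,8,9,10]=20  [5,6,7,8,9,10]=15
  size 7 → [2,3,6,7,8,9,10]=5  [3,5,6,7,8,9,10]=20  [4,5,6,7,8,9,10]=35
  size 8 → [1,2,3,6,7,8,9,10]=5  [2,3,5,6,7,8,9,10]=25  [3,4,5,6,7,8,9,10]=55
  size 9 → [1,2,3,5,6,7,8,9,10]=30  [2,3,4,5,6,7,8,9,10]=80
  first=0(i) contributes 110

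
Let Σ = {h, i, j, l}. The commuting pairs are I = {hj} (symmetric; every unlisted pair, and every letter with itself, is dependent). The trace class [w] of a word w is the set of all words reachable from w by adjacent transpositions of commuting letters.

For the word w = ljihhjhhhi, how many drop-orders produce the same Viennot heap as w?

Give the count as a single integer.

#0=l has no predecessor
#1=j depends on [0:l]
#2=i depends on [1:j]
#3=h depends on [2:i]
#4=h depends on [3:h]
#5=j depends on [2:i]
#6=h depends on [4:h]
#7=h depends on [6:h]
#8=h depends on [7:h]
#9=i depends on [5:j, 8:h]
sources: [0:l]
N(rest) = Σ N(rest − s) over sources s of rest; N(one piece) = 1:
  size 1 → [9]=1
  size 2 → [5,9]=1  [8,9]=1
  size 3 → [5,8,9]=2  [7,8,9]=1
  size 4 → [5,7,8,9]=3  [6,7,8,9]=1
  size 5 → [4,6,7,8,9]=1  [5,6,7,8,9]=4
  size 6 → [3,4,6,7,8,9]=1  [4,5,6,7,8,9]=5
  size 7 → [3,4,5,6,7,8,9]=6
  size 8 → [2,3,4,5,6,7,8,9]=6
  first=0(l) contributes 6

6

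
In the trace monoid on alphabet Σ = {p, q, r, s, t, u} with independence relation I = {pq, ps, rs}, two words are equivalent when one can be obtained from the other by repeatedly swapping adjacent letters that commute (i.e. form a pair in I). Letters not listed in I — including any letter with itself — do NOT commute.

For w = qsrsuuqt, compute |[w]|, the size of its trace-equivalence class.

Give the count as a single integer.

#0=q has no predecessor
#1=s depends on [0:q]
#2=r depends on [0:q]
#3=s depends on [1:s]
#4=u depends on [2:r, 3:s]
#5=u depends on [4:u]
#6=q depends on [5:u]
#7=t depends on [6:q]
sources: [0:q]
N(rest) = Σ N(rest − s) over sources s of rest; N(one piece) = 1:
  size 1 → [7]=1
  size 2 → [6,7]=1
  size 3 → [5,6,7]=1
  size 4 → [4,5,6,7]=1
  size 5 → [2,4,5,6,7]=1  [3,4,5,6,7]=1
  size 6 → [1,3,4,5,6,7]=1  [2,3,4,5,6,7]=2
  first=0(q) contributes 3

3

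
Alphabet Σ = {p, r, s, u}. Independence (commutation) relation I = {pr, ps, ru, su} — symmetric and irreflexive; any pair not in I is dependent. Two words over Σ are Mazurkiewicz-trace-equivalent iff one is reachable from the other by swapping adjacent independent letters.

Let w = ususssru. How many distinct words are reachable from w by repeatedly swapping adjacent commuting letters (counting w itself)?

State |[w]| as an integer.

56

#0=u has no predecessor
#1=s has no predecessor
#2=u depends on [0:u]
#3=s depends on [1:s]
#4=s depends on [3:s]
#5=s depends on [4:s]
#6=r depends on [5:s]
#7=u depends on [2:u]
sources: [0:u, 1:s]
N(rest) = Σ N(rest − s) over sources s of rest; N(one piece) = 1:
  size 1 → [6]=1  [7]=1
  size 2 → [2,7]=1  [5,6]=1  [6,7]=2
  size 3 → [0,2,7]=1  [2,6,7]=3  [4,5,6]=1  [5,6,7]=3
  size 4 → [0,2,6,7]=4  [2,5,6,7]=6  [3,4,5,6]=1  [4,5,6,7]=4
  size 5 → [0,2,5,6,7]=10  [1,3,4,5,6]=1  [2,4,5,6,7]=10  [3,4,5,6,7]=5
  size 6 → [0,2,4,5,6,7]=20  [1,3,4,5,6,7]=6  [2,3,4,5,6,7]=15
  first=0(u) contributes 21
  first=1(s) contributes 35
|[w]| = 56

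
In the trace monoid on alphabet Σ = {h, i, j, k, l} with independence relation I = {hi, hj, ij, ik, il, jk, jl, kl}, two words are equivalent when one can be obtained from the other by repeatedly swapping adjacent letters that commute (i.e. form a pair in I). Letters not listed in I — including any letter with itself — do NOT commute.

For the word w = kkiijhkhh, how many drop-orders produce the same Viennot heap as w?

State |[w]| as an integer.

0(k) covers ∅
1(k) covers 0:k
2(i) covers ∅
3(i) covers 2:i
4(j) covers ∅
5(h) covers 1:k
6(k) covers 5:h
7(h) covers 6:k
8(h) covers 7:h
floor of heap: 0:k, 2:i, 4:j
completions by unplaced set U, small U first (add the entries for U minus each lowest piece of U):
  |U|=1: {3}:1  {4}:1  {8}:1
  |U|=2: {2,3}:1  {3,4}:2  {3,8}:2  {4,8}:2  {7,8}:1
  |U|=3: {2,3,4}:3  {2,3,8}:3  {3,4,8}:6  {3,7,8}:3  {4,7,8}:3  {6,7,8}:1
  |U|=4: {2,3,4,8}:12  {2,3,7,8}:6  {3,4,7,8}:12  {3,6,7,8}:4  {4,6,7,8}:4  {5,6,7,8}:1
  |U|=5: {1,5,6,7,8}:1  {2,3,4,7,8}:30  {2,3,6,7,8}:10  {3,4,6,7,8}:20  {3,5,6,7,8}:5  {4,5,6,7,8}:5
  |U|=6: {0,1,5,6,7,8}:1  {1,3,5,6,7,8}:6  {1,4,5,6,7,8}:6  {2,3,4,6,7,8}:60  {2,3,5,6,7,8}:15  {3,4,5,6,7,8}:30
  |U|=7: {0,1,3,5,6,7,8}:7  {0,1,4,5,6,7,8}:7  {1,2,3,5,6,7,8}:21  {1,3,4,5,6,7,8}:42  {2,3,4,5,6,7,8}:105
  start at 0(k): 168
  start at 2(i): 56
  start at 4(j): 28
sum over floor = 252

252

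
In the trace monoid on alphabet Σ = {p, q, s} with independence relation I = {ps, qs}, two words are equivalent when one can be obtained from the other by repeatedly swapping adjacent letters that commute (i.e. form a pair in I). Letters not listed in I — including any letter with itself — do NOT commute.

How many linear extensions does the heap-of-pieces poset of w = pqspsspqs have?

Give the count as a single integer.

126

0(p) covers ∅
1(q) covers 0:p
2(s) covers ∅
3(p) covers 1:q
4(s) covers 2:s
5(s) covers 4:s
6(p) covers 3:p
7(q) covers 6:p
8(s) covers 5:s
floor of heap: 0:p, 2:s
completions by unplaced set U, small U first (add the entries for U minus each lowest piece of U):
  |U|=1: {7}:1  {8}:1
  |U|=2: {5,8}:1  {6,7}:1  {7,8}:2
  |U|=3: {3,6,7}:1  {4,5,8}:1  {5,7,8}:3  {6,7,8}:3
  |U|=4: {1,3,6,7}:1  {2,4,5,8}:1  {3,6,7,8}:4  {4,5,7,8}:4  {5,6,7,8}:6
  |U|=5: {0,1,3,6,7}:1  {1,3,6,7,8}:5  {2,4,5,7,8}:5  {3,5,6,7,8}:10  {4,5,6,7,8}:10
  |U|=6: {0,1,3,6,7,8}:6  {1,3,5,6,7,8}:15  {2,4,5,6,7,8}:15  {3,4,5,6,7,8}:20
  |U|=7: {0,1,3,5,6,7,8}:21  {1,3,4,5,6,7,8}:35  {2,3,4,5,6,7,8}:35
  start at 0(p): 70
  start at 2(s): 56
sum over floor = 126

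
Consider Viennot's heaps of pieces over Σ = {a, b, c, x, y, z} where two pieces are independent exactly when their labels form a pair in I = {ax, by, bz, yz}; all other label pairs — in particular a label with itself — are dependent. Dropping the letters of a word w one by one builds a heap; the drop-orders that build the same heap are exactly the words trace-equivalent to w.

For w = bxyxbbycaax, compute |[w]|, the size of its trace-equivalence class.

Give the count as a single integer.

9

#0=b has no predecessor
#1=x depends on [0:b]
#2=y depends on [1:x]
#3=x depends on [2:y]
#4=b depends on [3:x]
#5=b depends on [4:b]
#6=y depends on [3:x]
#7=c depends on [5:b, 6:y]
#8=a depends on [7:c]
#9=a depends on [8:a]
#10=x depends on [7:c]
sources: [0:b]
N(rest) = Σ N(rest − s) over sources s of rest; N(one piece) = 1:
  size 1 → [9]=1  [10]=1
  size 2 → [8,9]=1  [9,10]=2
  size 3 → [8,9,10]=3
  size 4 → [7,8,9,10]=3
  size 5 → [5,7,8,9,10]=3  [6,7,8,9,10]=3
  size 6 → [4,5,7,8,9,10]=3  [5,6,7,8,9,10]=6
  size 7 → [4,5,6,7,8,9,10]=9
  size 8 → [3,4,5,6,7,8,9,10]=9
  size 9 → [2,3,4,5,6,7,8,9,10]=9
  first=0(b) contributes 9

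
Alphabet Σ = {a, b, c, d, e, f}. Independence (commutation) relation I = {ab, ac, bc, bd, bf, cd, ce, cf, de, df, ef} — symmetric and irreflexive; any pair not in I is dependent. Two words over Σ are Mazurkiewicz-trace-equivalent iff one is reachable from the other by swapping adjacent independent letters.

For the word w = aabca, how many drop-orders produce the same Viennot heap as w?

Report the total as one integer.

20

piece 0:a — minimal
piece 1:a rests on {0:a}
piece 2:b — minimal
piece 3:c — minimal
piece 4:a rests on {1:a}
minimal pieces: {0:a, 2:b, 3:c}
ways to finish when only these pieces remain (= sum over removing one remaining piece with nothing left below it):
  1 left: {2}→1  {3}→1  {4}→1
  2 left: {1,4}→1  {2,3}→2  {2,4}→2  {3,4}→2
  3 left: {0,1,4}→1  {1,2,4}→3  {1,3,4}→3  {2,3,4}→6
  placing 0:a first → 12 extensions
  placing 2:b first → 4 extensions
  placing 3:c first → 4 extensions
total linear extensions = 20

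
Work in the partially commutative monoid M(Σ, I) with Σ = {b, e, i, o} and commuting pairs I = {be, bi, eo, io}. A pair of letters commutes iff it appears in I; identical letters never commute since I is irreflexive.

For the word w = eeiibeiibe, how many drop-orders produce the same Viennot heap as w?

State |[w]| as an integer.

#0=e has no predecessor
#1=e depends on [0:e]
#2=i depends on [1:e]
#3=i depends on [2:i]
#4=b has no predecessor
#5=e depends on [3:i]
#6=i depends on [5:e]
#7=i depends on [6:i]
#8=b depends on [4:b]
#9=e depends on [7:i]
sources: [0:e, 4:b]
N(rest) = Σ N(rest − s) over sources s of rest; N(one piece) = 1:
  size 1 → [8]=1  [9]=1
  size 2 → [4,8]=1  [7,9]=1  [8,9]=2
  size 3 → [4,8,9]=3  [6,7,9]=1  [7,8,9]=3
  size 4 → [4,7,8,9]=6  [5,6,7,9]=1  [6,7,8,9]=4
  size 5 → [3,5,6,7,9]=1  [4,6,7,8,9]=10  [5,6,7,8,9]=5
  size 6 → [2,3,5,6,7,9]=1  [3,5,6,7,8,9]=6  [4,5,6,7,8,9]=15
  size 7 → [1,2,3,5,6,7,9]=1  [2,3,5,6,7,8,9]=7  [3,4,5,6,7,8,9]=21
  size 8 → [0,1,2,3,5,6,7,9]=1  [1,2,3,5,6,7,8,9]=8  [2,3,4,5,6,7,8,9]=28
  first=0(e) contributes 36
  first=4(b) contributes 9
|[w]| = 45

45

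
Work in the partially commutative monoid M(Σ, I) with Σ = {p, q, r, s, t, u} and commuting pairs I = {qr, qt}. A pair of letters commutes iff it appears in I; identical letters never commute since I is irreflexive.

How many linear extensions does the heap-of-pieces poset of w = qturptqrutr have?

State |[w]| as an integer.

#0=q has no predecessor
#1=t has no predecessor
#2=u depends on [0:q, 1:t]
#3=r depends on [2:u]
#4=p depends on [3:r]
#5=t depends on [4:p]
#6=q depends on [4:p]
#7=r depends on [5:t]
#8=u depends on [6:q, 7:r]
#9=t depends on [8:u]
#10=r depends on [9:t]
sources: [0:q, 1:t]
N(rest) = Σ N(rest − s) over sources s of rest; N(one piece) = 1:
  size 1 → [10]=1
  size 2 → [9,10]=1
  size 3 → [8,9,10]=1
  size 4 → [6,8,9,10]=1  [7,8,9,10]=1
  size 5 → [5,7,8,9,10]=1  [6,7,8,9,10]=2
  size 6 → [5,6,7,8,9,10]=3
  size 7 → [4,5,6,7,8,9,10]=3
  size 8 → [3,4,5,6,7,8,9,10]=3
  size 9 → [2,3,4,5,6,7,8,9,10]=3
  first=0(q) contributes 3
  first=1(t) contributes 3
|[w]| = 6

6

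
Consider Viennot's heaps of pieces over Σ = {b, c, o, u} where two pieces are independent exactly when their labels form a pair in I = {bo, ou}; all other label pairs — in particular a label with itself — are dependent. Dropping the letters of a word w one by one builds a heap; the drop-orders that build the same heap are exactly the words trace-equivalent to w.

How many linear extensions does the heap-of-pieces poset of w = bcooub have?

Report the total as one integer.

6

piece 0:b — minimal
piece 1:c rests on {0:b}
piece 2:o rests on {1:c}
piece 3:o rests on {2:o}
piece 4:u rests on {1:c}
piece 5:b rests on {4:u}
minimal pieces: {0:b}
ways to finish when only these pieces remain (= sum over removing one remaining piece with nothing left below it):
  1 left: {3}→1  {5}→1
  2 left: {2,3}→1  {3,5}→2  {4,5}→1
  3 left: {2,3,5}→3  {3,4,5}→3
  4 left: {2,3,4,5}→6
  placing 0:b first → 6 extensions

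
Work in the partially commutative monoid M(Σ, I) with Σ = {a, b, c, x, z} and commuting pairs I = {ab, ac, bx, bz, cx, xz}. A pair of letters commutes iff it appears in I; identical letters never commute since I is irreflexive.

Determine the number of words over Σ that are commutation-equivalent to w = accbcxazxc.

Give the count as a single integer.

140

drop 0:a onto floor
drop 1:c onto floor
drop 2:c onto {1:c}
drop 3:b onto {2:c}
drop 4:c onto {3:b}
drop 5:x onto {0:a}
drop 6:a onto {5:x}
drop 7:z onto {4:c, 6:a}
drop 8:x onto {6:a}
drop 9:c onto {7:z}
ground layer = {0:a, 1:c}
drop-orders for the pieces not yet dropped (sum over which currently-grounded one goes next):
  1 to go: {8} 1  {9} 1
  2 to go: {7,9} 1  {8,9} 2
  3 to go: {4,7,9} 1  {7,8,9} 3
  4 to go: {3,4,7,9} 1  {4,7,8,9} 4  {6,7,8,9} 3
  5 to go: {2,3,4,7,9} 1  {3,4,7,8,9} 5  {4,6,7,8,9} 7  {5,6,7,8,9} 3
  6 to go: {0,5,6,7,8,9} 3  {1,2,3,4,7,9} 1  {2,3,4,7,8,9} 6  {3,4,6,7,8,9} 12  {4,5,6,7,8,9} 10
  7 to go: {0,4,5,6,7,8,9} 13  {1,2,3,4,7,8,9} 7  {2,3,4,6,7,8,9} 18  {3,4,5,6,7,8,9} 22
  8 to go: {0,3,4,5,6,7,8,9} 35  {1,2,3,4,6,7,8,9} 25  {2,3,4,5,6,7,8,9} 40
  if 0:a drops first: 65 orders
  if 1:c drops first: 75 orders
heap linearizations: 140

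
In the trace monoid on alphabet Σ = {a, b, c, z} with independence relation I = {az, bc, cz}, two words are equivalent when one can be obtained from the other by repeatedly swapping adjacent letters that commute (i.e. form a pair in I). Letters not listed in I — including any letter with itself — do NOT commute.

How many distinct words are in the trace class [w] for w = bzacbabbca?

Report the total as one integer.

15

drop 0:b onto floor
drop 1:z onto {0:b}
drop 2:a onto {0:b}
drop 3:c onto {2:a}
drop 4:b onto {1:z, 2:a}
drop 5:a onto {3:c, 4:b}
drop 6:b onto {5:a}
drop 7:b onto {6:b}
drop 8:c onto {5:a}
drop 9:a onto {7:b, 8:c}
ground layer = {0:b}
drop-orders for the pieces not yet dropped (sum over which currently-grounded one goes next):
  1 to go: {9} 1
  2 to go: {7,9} 1  {8,9} 1
  3 to go: {6,7,9} 1  {7,8,9} 2
  4 to go: {6,7,8,9} 3
  5 to go: {5,6,7,8,9} 3
  6 to go: {3,5,6,7,8,9} 3  {4,5,6,7,8,9} 3
  7 to go: {1,4,5,6,7,8,9} 3  {3,4,5,6,7,8,9} 6
  8 to go: {1,3,4,5,6,7,8,9} 9  {2,3,4,5,6,7,8,9} 6
  if 0:b drops first: 15 orders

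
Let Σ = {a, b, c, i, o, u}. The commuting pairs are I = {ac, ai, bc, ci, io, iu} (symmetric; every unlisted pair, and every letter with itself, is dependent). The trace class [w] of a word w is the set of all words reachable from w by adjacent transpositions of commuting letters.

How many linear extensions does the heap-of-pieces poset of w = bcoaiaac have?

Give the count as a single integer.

52

piece 0:b — minimal
piece 1:c — minimal
piece 2:o rests on {0:b, 1:c}
piece 3:a rests on {2:o}
piece 4:i rests on {0:b}
piece 5:a rests on {3:a}
piece 6:a rests on {5:a}
piece 7:c rests on {2:o}
minimal pieces: {0:b, 1:c}
ways to finish when only these pieces remain (= sum over removing one remaining piece with nothing left below it):
  1 left: {4}→1  {6}→1  {7}→1
  2 left: {4,6}→2  {4,7}→2  {5,6}→1  {6,7}→2
  3 left: {3,5,6}→1  {4,5,6}→3  {4,6,7}→6  {5,6,7}→3
  4 left: {3,4,5,6}→4  {3,5,6,7}→4  {4,5,6,7}→12
  5 left: {2,3,5,6,7}→4  {3,4,5,6,7}→20
  6 left: {1,2,3,5,6,7}→4  {2,3,4,5,6,7}→24
  placing 0:b first → 28 extensions
  placing 1:c first → 24 extensions
total linear extensions = 52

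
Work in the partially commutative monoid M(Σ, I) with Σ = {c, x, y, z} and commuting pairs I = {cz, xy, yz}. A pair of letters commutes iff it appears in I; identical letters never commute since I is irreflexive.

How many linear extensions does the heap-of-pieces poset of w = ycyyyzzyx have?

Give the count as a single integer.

piece 0:y — minimal
piece 1:c rests on {0:y}
piece 2:y rests on {1:c}
piece 3:y rests on {2:y}
piece 4:y rests on {3:y}
piece 5:z — minimal
piece 6:z rests on {5:z}
piece 7:y rests on {4:y}
piece 8:x rests on {1:c, 6:z}
minimal pieces: {0:y, 5:z}
ways to finish when only these pieces remain (= sum over removing one remaining piece with nothing left below it):
  1 left: {7}→1  {8}→1
  2 left: {4,7}→1  {6,8}→1  {7,8}→2
  3 left: {3,4,7}→1  {4,7,8}→3  {5,6,8}→1  {6,7,8}→3
  4 left: {2,3,4,7}→1  {3,4,7,8}→4  {4,6,7,8}→6  {5,6,7,8}→4
  5 left: {2,3,4,7,8}→5  {3,4,6,7,8}→10  {4,5,6,7,8}→10
  6 left: {1,2,3,4,7,8}→5  {2,3,4,6,7,8}→15  {3,4,5,6,7,8}→20
  7 left: {0,1,2,3,4,7,8}→5  {1,2,3,4,6,7,8}→20  {2,3,4,5,6,7,8}→35
  placing 0:y first → 55 extensions
  placing 5:z first → 25 extensions
total linear extensions = 80

80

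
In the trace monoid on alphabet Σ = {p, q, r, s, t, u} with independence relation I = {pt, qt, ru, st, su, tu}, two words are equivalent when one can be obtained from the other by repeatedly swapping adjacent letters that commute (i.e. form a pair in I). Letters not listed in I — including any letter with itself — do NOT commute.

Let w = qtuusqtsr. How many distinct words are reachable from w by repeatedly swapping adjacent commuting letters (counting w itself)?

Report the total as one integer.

84

piece 0:q — minimal
piece 1:t — minimal
piece 2:u rests on {0:q}
piece 3:u rests on {2:u}
piece 4:s rests on {0:q}
piece 5:q rests on {3:u, 4:s}
piece 6:t rests on {1:t}
piece 7:s rests on {5:q}
piece 8:r rests on {6:t, 7:s}
minimal pieces: {0:q, 1:t}
ways to finish when only these pieces remain (= sum over removing one remaining piece with nothing left below it):
  1 left: {8}→1
  2 left: {6,8}→1  {7,8}→1
  3 left: {1,6,8}→1  {5,7,8}→1  {6,7,8}→2
  4 left: {1,6,7,8}→3  {3,5,7,8}→1  {4,5,7,8}→1  {5,6,7,8}→3
  5 left: {1,5,6,7,8}→6  {2,3,5,7,8}→1  {3,4,5,7,8}→2  {3,5,6,7,8}→4  {4,5,6,7,8}→4
  6 left: {1,3,5,6,7,8}→10  {1,4,5,6,7,8}→10  {2,3,4,5,7,8}→3  {2,3,5,6,7,8}→5  {3,4,5,6,7,8}→10
  7 left: {0,2,3,4,5,7,8}→3  {1,2,3,5,6,7,8}→15  {1,3,4,5,6,7,8}→30  {2,3,4,5,6,7,8}→18
  placing 0:q first → 63 extensions
  placing 1:t first → 21 extensions
total linear extensions = 84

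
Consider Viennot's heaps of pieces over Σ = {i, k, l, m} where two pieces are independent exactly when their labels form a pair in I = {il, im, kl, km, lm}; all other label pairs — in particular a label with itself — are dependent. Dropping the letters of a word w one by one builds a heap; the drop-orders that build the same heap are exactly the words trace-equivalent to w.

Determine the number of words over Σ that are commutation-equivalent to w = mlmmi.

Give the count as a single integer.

0(m) covers ∅
1(l) covers ∅
2(m) covers 0:m
3(m) covers 2:m
4(i) covers ∅
floor of heap: 0:m, 1:l, 4:i
completions by unplaced set U, small U first (add the entries for U minus each lowest piece of U):
  |U|=1: {1}:1  {3}:1  {4}:1
  |U|=2: {1,3}:2  {1,4}:2  {2,3}:1  {3,4}:2
  |U|=3: {0,2,3}:1  {1,2,3}:3  {1,3,4}:6  {2,3,4}:3
  start at 0(m): 12
  start at 1(l): 4
  start at 4(i): 4
sum over floor = 20

20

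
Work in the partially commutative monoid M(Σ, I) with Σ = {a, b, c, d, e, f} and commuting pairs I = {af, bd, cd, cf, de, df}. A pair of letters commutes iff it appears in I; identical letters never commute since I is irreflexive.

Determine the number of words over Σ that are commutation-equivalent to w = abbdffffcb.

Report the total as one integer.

45

drop 0:a onto floor
drop 1:b onto {0:a}
drop 2:b onto {1:b}
drop 3:d onto {0:a}
drop 4:f onto {2:b}
drop 5:f onto {4:f}
drop 6:f onto {5:f}
drop 7:f onto {6:f}
drop 8:c onto {2:b}
drop 9:b onto {7:f, 8:c}
ground layer = {0:a}
drop-orders for the pieces not yet dropped (sum over which currently-grounded one goes next):
  1 to go: {3} 1  {9} 1
  2 to go: {3,9} 2  {7,9} 1  {8,9} 1
  3 to go: {3,7,9} 3  {3,8,9} 3  {6,7,9} 1  {7,8,9} 2
  4 to go: {3,6,7,9} 4  {3,7,8,9} 8  {5,6,7,9} 1  {6,7,8,9} 3
  5 to go: {3,5,6,7,9} 5  {3,6,7,8,9} 15  {4,5,6,7,9} 1  {5,6,7,8,9} 4
  6 to go: {3,4,5,6,7,9} 6  {3,5,6,7,8,9} 24  {4,5,6,7,8,9} 5
  7 to go: {2,4,5,6,7,8,9} 5  {3,4,5,6,7,8,9} 35
  8 to go: {1,2,4,5,6,7,8,9} 5  {2,3,4,5,6,7,8,9} 40
  if 0:a drops first: 45 orders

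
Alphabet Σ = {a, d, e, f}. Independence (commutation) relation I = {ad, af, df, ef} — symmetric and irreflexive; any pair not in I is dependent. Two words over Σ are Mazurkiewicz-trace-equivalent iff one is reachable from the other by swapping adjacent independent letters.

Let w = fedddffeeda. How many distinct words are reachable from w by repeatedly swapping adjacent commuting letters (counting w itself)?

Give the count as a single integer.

#0=f has no predecessor
#1=e has no predecessor
#2=d depends on [1:e]
#3=d depends on [2:d]
#4=d depends on [3:d]
#5=f depends on [0:f]
#6=f depends on [5:f]
#7=e depends on [4:d]
#8=e depends on [7:e]
#9=d depends on [8:e]
#10=a depends on [8:e]
sources: [0:f, 1:e]
N(rest) = Σ N(rest − s) over sources s of rest; N(one piece) = 1:
  size 1 → [6]=1  [9]=1  [10]=1
  size 2 → [5,6]=1  [6,9]=2  [6,10]=2  [9,10]=2
  size 3 → [0,5,6]=1  [5,6,9]=3  [5,6,10]=3  [6,9,10]=6  [8,9,10]=2
  size 4 → [0,5,6,9]=4  [0,5,6,10]=4  [5,6,9,10]=12  [6,8,9,10]=8  [7,8,9,10]=2
  size 5 → [0,5,6,9,10]=20  [4,7,8,9,10]=2  [5,6,8,9,10]=20  [6,7,8,9,10]=10
  size 6 → [0,5,6,8,9,10]=40  [3,4,7,8,9,10]=2  [4,6,7,8,9,10]=12  [5,6,7,8,9,10]=30
  size 7 → [0,5,6,7,8,9,10]=70  [2,3,4,7,8,9,10]=2  [3,4,6,7,8,9,10]=14  [4,5,6,7,8,9,10]=42
  size 8 → [0,4,5,6,7,8,9,10]=112  [1,2,3,4,7,8,9,10]=2  [2,3,4,6,7,8,9,10]=16  [3,4,5,6,7,8,9,10]=56
  size 9 → [0,3,4,5,6,7,8,9,10]=168  [1,2,3,4,6,7,8,9,10]=18  [2,3,4,5,6,7,8,9,10]=72
  first=0(f) contributes 90
  first=1(e) contributes 240
|[w]| = 330

330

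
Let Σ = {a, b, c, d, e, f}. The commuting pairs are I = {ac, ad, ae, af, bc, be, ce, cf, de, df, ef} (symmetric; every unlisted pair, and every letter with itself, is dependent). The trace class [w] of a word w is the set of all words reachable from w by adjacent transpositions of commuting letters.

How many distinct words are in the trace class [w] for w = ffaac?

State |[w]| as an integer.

30

drop 0:f onto floor
drop 1:f onto {0:f}
drop 2:a onto floor
drop 3:a onto {2:a}
drop 4:c onto floor
ground layer = {0:f, 2:a, 4:c}
drop-orders for the pieces not yet dropped (sum over which currently-grounded one goes next):
  1 to go: {1} 1  {3} 1  {4} 1
  2 to go: {0,1} 1  {1,3} 2  {1,4} 2  {2,3} 1  {3,4} 2
  3 to go: {0,1,3} 3  {0,1,4} 3  {1,2,3} 3  {1,3,4} 6  {2,3,4} 3
  if 0:f drops first: 12 orders
  if 2:a drops first: 12 orders
  if 4:c drops first: 6 orders
heap linearizations: 30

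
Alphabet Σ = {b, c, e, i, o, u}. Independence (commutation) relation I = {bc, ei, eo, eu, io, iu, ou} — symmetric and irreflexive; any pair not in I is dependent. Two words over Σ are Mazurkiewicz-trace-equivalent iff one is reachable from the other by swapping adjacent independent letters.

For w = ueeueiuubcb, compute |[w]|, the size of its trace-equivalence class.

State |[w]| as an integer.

840

0(u) covers ∅
1(e) covers ∅
2(e) covers 1:e
3(u) covers 0:u
4(e) covers 2:e
5(i) covers ∅
6(u) covers 3:u
7(u) covers 6:u
8(b) covers 4:e, 5:i, 7:u
9(c) covers 4:e, 5:i, 7:u
10(b) covers 8:b
floor of heap: 0:u, 1:e, 5:i
completions by unplaced set U, small U first (add the entries for U minus each lowest piece of U):
  |U|=1: {9}:1  {10}:1
  |U|=2: {8,10}:1  {9,10}:2
  |U|=3: {8,9,10}:3
  |U|=4: {4,8,9,10}:3  {5,8,9,10}:3  {7,8,9,10}:3
  |U|=5: {2,4,8,9,10}:3  {4,5,8,9,10}:6  {4,7,8,9,10}:6  {5,7,8,9,10}:6  {6,7,8,9,10}:3
  |U|=6: {1,2,4,8,9,10}:3  {2,4,5,8,9,10}:9  {2,4,7,8,9,10}:9  {3,6,7,8,9,10}:3  {4,5,7,8,9,10}:18  {4,6,7,8,9,10}:9  {5,6,7,8,9,10}:9
  |U|=7: {0,3,6,7,8,9,10}:3  {1,2,4,5,8,9,10}:12  {1,2,4,7,8,9,10}:12  {2,4,5,7,8,9,10}:36  {2,4,6,7,8,9,10}:18  {3,4,6,7,8,9,10}:12  {3,5,6,7,8,9,10}:12  {4,5,6,7,8,9,10}:36
  |U|=8: {0,3,4,6,7,8,9,10}:15  {0,3,5,6,7,8,9,10}:15  {1,2,4,5,7,8,9,10}:60  {1,2,4,6,7,8,9,10}:30  {2,3,4,6,7,8,9,10}:30  {2,4,5,6,7,8,9,10}:90  {3,4,5,6,7,8,9,10}:60
  |U|=9: {0,2,3,4,6,7,8,9,10}:45  {0,3,4,5,6,7,8,9,10}:90  {1,2,3,4,6,7,8,9,10}:60  {1,2,4,5,6,7,8,9,10}:180  {2,3,4,5,6,7,8,9,10}:180
  start at 0(u): 420
  start at 1(e): 315
  start at 5(i): 105
sum over floor = 840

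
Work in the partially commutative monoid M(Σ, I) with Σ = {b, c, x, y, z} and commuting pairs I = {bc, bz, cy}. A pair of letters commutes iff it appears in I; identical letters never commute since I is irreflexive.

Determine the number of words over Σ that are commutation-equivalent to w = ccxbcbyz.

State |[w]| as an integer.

#0=c has no predecessor
#1=c depends on [0:c]
#2=x depends on [1:c]
#3=b depends on [2:x]
#4=c depends on [2:x]
#5=b depends on [3:b]
#6=y depends on [5:b]
#7=z depends on [4:c, 6:y]
sources: [0:c]
N(rest) = Σ N(rest − s) over sources s of rest; N(one piece) = 1:
  size 1 → [7]=1
  size 2 → [4,7]=1  [6,7]=1
  size 3 → [4,6,7]=2  [5,6,7]=1
  size 4 → [3,5,6,7]=1  [4,5,6,7]=3
  size 5 → [3,4,5,6,7]=4
  size 6 → [2,3,4,5,6,7]=4
  first=0(c) contributes 4

4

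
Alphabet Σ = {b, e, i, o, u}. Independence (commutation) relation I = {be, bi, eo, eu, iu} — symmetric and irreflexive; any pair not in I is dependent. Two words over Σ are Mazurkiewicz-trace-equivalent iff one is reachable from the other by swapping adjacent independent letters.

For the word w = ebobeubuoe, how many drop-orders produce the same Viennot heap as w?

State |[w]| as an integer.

120

#0=e has no predecessor
#1=b has no predecessor
#2=o depends on [1:b]
#3=b depends on [2:o]
#4=e depends on [0:e]
#5=u depends on [3:b]
#6=b depends on [5:u]
#7=u depends on [6:b]
#8=o depends on [7:u]
#9=e depends on [4:e]
sources: [0:e, 1:b]
N(rest) = Σ N(rest − s) over sources s of rest; N(one piece) = 1:
  size 1 → [8]=1  [9]=1
  size 2 → [4,9]=1  [7,8]=1  [8,9]=2
  size 3 → [0,4,9]=1  [4,8,9]=3  [6,7,8]=1  [7,8,9]=3
  size 4 → [0,4,8,9]=4  [4,7,8,9]=6  [5,6,7,8]=1  [6,7,8,9]=4
  size 5 → [0,4,7,8,9]=10  [3,5,6,7,8]=1  [4,6,7,8,9]=10  [5,6,7,8,9]=5
  size 6 → [0,4,6,7,8,9]=20  [2,3,5,6,7,8]=1  [3,5,6,7,8,9]=6  [4,5,6,7,8,9]=15
  size 7 → [0,4,5,6,7,8,9]=35  [1,2,3,5,6,7,8]=1  [2,3,5,6,7,8,9]=7  [3,4,5,6,7,8,9]=21
  size 8 → [0,3,4,5,6,7,8,9]=56  [1,2,3,5,6,7,8,9]=8  [2,3,4,5,6,7,8,9]=28
  first=0(e) contributes 36
  first=1(b) contributes 84
|[w]| = 120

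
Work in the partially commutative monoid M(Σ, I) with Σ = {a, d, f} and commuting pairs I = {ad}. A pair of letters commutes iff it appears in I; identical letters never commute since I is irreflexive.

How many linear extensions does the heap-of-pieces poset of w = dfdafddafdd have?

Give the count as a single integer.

6

piece 0:d — minimal
piece 1:f rests on {0:d}
piece 2:d rests on {1:f}
piece 3:a rests on {1:f}
piece 4:f rests on {2:d, 3:a}
piece 5:d rests on {4:f}
piece 6:d rests on {5:d}
piece 7:a rests on {4:f}
piece 8:f rests on {6:d, 7:a}
piece 9:d rests on {8:f}
piece 10:d rests on {9:d}
minimal pieces: {0:d}
ways to finish when only these pieces remain (= sum over removing one remaining piece with nothing left below it):
  1 left: {10}→1
  2 left: {9,10}→1
  3 left: {8,9,10}→1
  4 left: {6,8,9,10}→1  {7,8,9,10}→1
  5 left: {5,6,8,9,10}→1  {6,7,8,9,10}→2
  6 left: {5,6,7,8,9,10}→3
  7 left: {4,5,6,7,8,9,10}→3
  8 left: {2,4,5,6,7,8,9,10}→3  {3,4,5,6,7,8,9,10}→3
  9 left: {2,3,4,5,6,7,8,9,10}→6
  placing 0:d first → 6 extensions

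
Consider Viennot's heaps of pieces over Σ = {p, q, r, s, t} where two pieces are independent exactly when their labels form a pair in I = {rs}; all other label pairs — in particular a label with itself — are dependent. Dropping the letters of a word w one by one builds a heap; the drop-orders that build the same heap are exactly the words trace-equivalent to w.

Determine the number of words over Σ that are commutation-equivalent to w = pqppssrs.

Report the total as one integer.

#0=p has no predecessor
#1=q depends on [0:p]
#2=p depends on [1:q]
#3=p depends on [2:p]
#4=s depends on [3:p]
#5=s depends on [4:s]
#6=r depends on [3:p]
#7=s depends on [5:s]
sources: [0:p]
N(rest) = Σ N(rest − s) over sources s of rest; N(one piece) = 1:
  size 1 → [6]=1  [7]=1
  size 2 → [5,7]=1  [6,7]=2
  size 3 → [4,5,7]=1  [5,6,7]=3
  size 4 → [4,5,6,7]=4
  size 5 → [3,4,5,6,7]=4
  size 6 → [2,3,4,5,6,7]=4
  first=0(p) contributes 4

4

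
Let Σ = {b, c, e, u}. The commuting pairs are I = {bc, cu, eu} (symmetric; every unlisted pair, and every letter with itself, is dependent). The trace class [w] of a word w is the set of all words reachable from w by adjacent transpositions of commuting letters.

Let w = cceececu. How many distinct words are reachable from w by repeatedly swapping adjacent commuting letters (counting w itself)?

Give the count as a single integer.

8

drop 0:c onto floor
drop 1:c onto {0:c}
drop 2:e onto {1:c}
drop 3:e onto {2:e}
drop 4:c onto {3:e}
drop 5:e onto {4:c}
drop 6:c onto {5:e}
drop 7:u onto floor
ground layer = {0:c, 7:u}
drop-orders for the pieces not yet dropped (sum over which currently-grounded one goes next):
  1 to go: {6} 1  {7} 1
  2 to go: {5,6} 1  {6,7} 2
  3 to go: {4,5,6} 1  {5,6,7} 3
  4 to go: {3,4,5,6} 1  {4,5,6,7} 4
  5 to go: {2,3,4,5,6} 1  {3,4,5,6,7} 5
  6 to go: {1,2,3,4,5,6} 1  {2,3,4,5,6,7} 6
  if 0:c drops first: 7 orders
  if 7:u drops first: 1 orders
heap linearizations: 8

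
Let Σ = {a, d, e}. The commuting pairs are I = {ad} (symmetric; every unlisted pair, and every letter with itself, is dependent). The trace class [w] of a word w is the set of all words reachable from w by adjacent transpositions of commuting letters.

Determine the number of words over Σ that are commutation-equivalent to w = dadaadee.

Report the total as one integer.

20

drop 0:d onto floor
drop 1:a onto floor
drop 2:d onto {0:d}
drop 3:a onto {1:a}
drop 4:a onto {3:a}
drop 5:d onto {2:d}
drop 6:e onto {4:a, 5:d}
drop 7:e onto {6:e}
ground layer = {0:d, 1:a}
drop-orders for the pieces not yet dropped (sum over which currently-grounded one goes next):
  1 to go: {7} 1
  2 to go: {6,7} 1
  3 to go: {4,6,7} 1  {5,6,7} 1
  4 to go: {2,5,6,7} 1  {3,4,6,7} 1  {4,5,6,7} 2
  5 to go: {0,2,5,6,7} 1  {1,3,4,6,7} 1  {2,4,5,6,7} 3  {3,4,5,6,7} 3
  6 to go: {0,2,4,5,6,7} 4  {1,3,4,5,6,7} 4  {2,3,4,5,6,7} 6
  if 0:d drops first: 10 orders
  if 1:a drops first: 10 orders
heap linearizations: 20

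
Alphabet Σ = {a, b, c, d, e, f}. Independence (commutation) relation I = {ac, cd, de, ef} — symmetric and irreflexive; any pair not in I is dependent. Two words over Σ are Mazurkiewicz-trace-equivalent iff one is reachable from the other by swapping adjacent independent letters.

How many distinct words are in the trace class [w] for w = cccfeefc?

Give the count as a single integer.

6

#0=c has no predecessor
#1=c depends on [0:c]
#2=c depends on [1:c]
#3=f depends on [2:c]
#4=e depends on [2:c]
#5=e depends on [4:e]
#6=f depends on [3:f]
#7=c depends on [5:e, 6:f]
sources: [0:c]
N(rest) = Σ N(rest − s) over sources s of rest; N(one piece) = 1:
  size 1 → [7]=1
  size 2 → [5,7]=1  [6,7]=1
  size 3 → [3,6,7]=1  [4,5,7]=1  [5,6,7]=2
  size 4 → [3,5,6,7]=3  [4,5,6,7]=3
  size 5 → [3,4,5,6,7]=6
  size 6 → [2,3,4,5,6,7]=6
  first=0(c) contributes 6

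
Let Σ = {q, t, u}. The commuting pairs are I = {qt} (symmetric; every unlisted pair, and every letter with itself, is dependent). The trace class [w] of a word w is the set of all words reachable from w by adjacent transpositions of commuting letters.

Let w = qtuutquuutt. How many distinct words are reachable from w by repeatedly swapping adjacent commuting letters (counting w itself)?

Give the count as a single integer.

0(q) covers ∅
1(t) covers ∅
2(u) covers 0:q, 1:t
3(u) covers 2:u
4(t) covers 3:u
5(q) covers 3:u
6(u) covers 4:t, 5:q
7(u) covers 6:u
8(u) covers 7:u
9(t) covers 8:u
10(t) covers 9:t
floor of heap: 0:q, 1:t
completions by unplaced set U, small U first (add the entries for U minus each lowest piece of U):
  |U|=1: {10}:1
  |U|=2: {9,10}:1
  |U|=3: {8,9,10}:1
  |U|=4: {7,8,9,10}:1
  |U|=5: {6,7,8,9,10}:1
  |U|=6: {4,6,7,8,9,10}:1  {5,6,7,8,9,10}:1
  |U|=7: {4,5,6,7,8,9,10}:2
  |U|=8: {3,4,5,6,7,8,9,10}:2
  |U|=9: {2,3,4,5,6,7,8,9,10}:2
  start at 0(q): 2
  start at 1(t): 2
sum over floor = 4

4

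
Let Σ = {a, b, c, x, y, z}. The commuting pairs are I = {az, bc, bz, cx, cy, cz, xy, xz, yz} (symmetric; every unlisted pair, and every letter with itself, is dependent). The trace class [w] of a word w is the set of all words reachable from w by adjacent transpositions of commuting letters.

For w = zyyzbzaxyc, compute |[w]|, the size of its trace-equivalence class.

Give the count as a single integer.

720

piece 0:z — minimal
piece 1:y — minimal
piece 2:y rests on {1:y}
piece 3:z rests on {0:z}
piece 4:b rests on {2:y}
piece 5:z rests on {3:z}
piece 6:a rests on {4:b}
piece 7:x rests on {6:a}
piece 8:y rests on {6:a}
piece 9:c rests on {6:a}
minimal pieces: {0:z, 1:y}
ways to finish when only these pieces remain (= sum over removing one remaining piece with nothing left below it):
  1 left: {5}→1  {7}→1  {8}→1  {9}→1
  2 left: {3,5}→1  {5,7}→2  {5,8}→2  {5,9}→2  {7,8}→2  {7,9}→2  {8,9}→2
  3 left: {0,3,5}→1  {3,5,7}→3  {3,5,8}→3  {3,5,9}→3  {5,7,8}→6  {5,7,9}→6  {5,8,9}→6  {7,8,9}→6
  4 left: {0,3,5,7}→4  {0,3,5,8}→4  {0,3,5,9}→4  {3,5,7,8}→12  {3,5,7,9}→12  {3,5,8,9}→12  {5,7,8,9}→24  {6,7,8,9}→6
  5 left: {0,3,5,7,8}→20  {0,3,5,7,9}→20  {0,3,5,8,9}→20  {3,5,7,8,9}→60  {4,6,7,8,9}→6  {5,6,7,8,9}→30
  6 left: {0,3,5,7,8,9}→120  {2,4,6,7,8,9}→6  {3,5,6,7,8,9}→90  {4,5,6,7,8,9}→36
  7 left: {0,3,5,6,7,8,9}→210  {1,2,4,6,7,8,9}→6  {2,4,5,6,7,8,9}→42  {3,4,5,6,7,8,9}→126
  8 left: {0,3,4,5,6,7,8,9}→336  {1,2,4,5,6,7,8,9}→48  {2,3,4,5,6,7,8,9}→168
  placing 0:z first → 216 extensions
  placing 1:y first → 504 extensions
total linear extensions = 720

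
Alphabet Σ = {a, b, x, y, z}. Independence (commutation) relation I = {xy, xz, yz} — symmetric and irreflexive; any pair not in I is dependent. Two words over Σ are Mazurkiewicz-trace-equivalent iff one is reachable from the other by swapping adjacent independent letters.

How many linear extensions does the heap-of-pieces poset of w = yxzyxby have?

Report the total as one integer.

30

0(y) covers ∅
1(x) covers ∅
2(z) covers ∅
3(y) covers 0:y
4(x) covers 1:x
5(b) covers 2:z, 3:y, 4:x
6(y) covers 5:b
floor of heap: 0:y, 1:x, 2:z
completions by unplaced set U, small U first (add the entries for U minus each lowest piece of U):
  |U|=1: {6}:1
  |U|=2: {5,6}:1
  |U|=3: {2,5,6}:1  {3,5,6}:1  {4,5,6}:1
  |U|=4: {0,3,5,6}:1  {1,4,5,6}:1  {2,3,5,6}:2  {2,4,5,6}:2  {3,4,5,6}:2
  |U|=5: {0,2,3,5,6}:3  {0,3,4,5,6}:3  {1,2,4,5,6}:3  {1,3,4,5,6}:3  {2,3,4,5,6}:6
  start at 0(y): 12
  start at 1(x): 12
  start at 2(z): 6
sum over floor = 30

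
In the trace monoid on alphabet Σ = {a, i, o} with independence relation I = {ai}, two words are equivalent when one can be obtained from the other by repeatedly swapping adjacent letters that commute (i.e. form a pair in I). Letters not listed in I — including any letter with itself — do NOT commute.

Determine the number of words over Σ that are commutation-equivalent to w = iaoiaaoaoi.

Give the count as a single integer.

6

0(i) covers ∅
1(a) covers ∅
2(o) covers 0:i, 1:a
3(i) covers 2:o
4(a) covers 2:o
5(a) covers 4:a
6(o) covers 3:i, 5:a
7(a) covers 6:o
8(o) covers 7:a
9(i) covers 8:o
floor of heap: 0:i, 1:a
completions by unplaced set U, small U first (add the entries for U minus each lowest piece of U):
  |U|=1: {9}:1
  |U|=2: {8,9}:1
  |U|=3: {7,8,9}:1
  |U|=4: {6,7,8,9}:1
  |U|=5: {3,6,7,8,9}:1  {5,6,7,8,9}:1
  |U|=6: {3,5,6,7,8,9}:2  {4,5,6,7,8,9}:1
  |U|=7: {3,4,5,6,7,8,9}:3
  |U|=8: {2,3,4,5,6,7,8,9}:3
  start at 0(i): 3
  start at 1(a): 3
sum over floor = 6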